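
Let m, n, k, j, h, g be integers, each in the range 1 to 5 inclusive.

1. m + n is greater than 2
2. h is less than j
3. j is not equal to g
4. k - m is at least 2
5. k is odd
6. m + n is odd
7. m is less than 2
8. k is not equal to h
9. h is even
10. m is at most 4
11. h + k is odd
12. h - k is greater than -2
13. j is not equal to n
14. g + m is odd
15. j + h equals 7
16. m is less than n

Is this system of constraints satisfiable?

One satisfying assignment is m = 1, n = 2, k = 3, j = 5, h = 2, g = 2.
For the less obvious constraints — constraint 1: m + n = 3; constraint 4: k - m = 2 — and the others hold by inspection.

Satisfiable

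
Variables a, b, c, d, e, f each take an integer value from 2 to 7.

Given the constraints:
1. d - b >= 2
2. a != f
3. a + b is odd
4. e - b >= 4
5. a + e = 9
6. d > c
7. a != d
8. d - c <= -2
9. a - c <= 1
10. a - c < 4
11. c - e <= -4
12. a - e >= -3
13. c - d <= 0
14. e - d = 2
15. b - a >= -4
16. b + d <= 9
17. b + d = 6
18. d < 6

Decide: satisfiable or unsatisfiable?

Unsatisfiable

Constraints 1, 8, 11, 12, and 15 give d − b ≥ 2, b − a ≥ -4, a − e ≥ -3, e − c ≥ 4, c − d ≥ 2.
Adding all 5 inequalities: the left sides telescope to 0, and the right sides sum to 2 + (-4) + (-3) + 4 + 2 = 1. So 0 ≥ 1, which is false.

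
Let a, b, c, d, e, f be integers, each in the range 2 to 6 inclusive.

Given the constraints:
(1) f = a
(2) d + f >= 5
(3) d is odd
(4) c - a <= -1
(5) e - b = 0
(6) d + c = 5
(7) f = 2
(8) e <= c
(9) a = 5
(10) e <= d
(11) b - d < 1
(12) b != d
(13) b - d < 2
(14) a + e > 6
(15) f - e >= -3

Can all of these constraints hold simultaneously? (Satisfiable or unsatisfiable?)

Unsatisfiable

Constraint 7 fixes f = 2 and constraint 9 fixes a = 5, but constraint 1 requires f = a. Since 2 ≠ 5, contradiction.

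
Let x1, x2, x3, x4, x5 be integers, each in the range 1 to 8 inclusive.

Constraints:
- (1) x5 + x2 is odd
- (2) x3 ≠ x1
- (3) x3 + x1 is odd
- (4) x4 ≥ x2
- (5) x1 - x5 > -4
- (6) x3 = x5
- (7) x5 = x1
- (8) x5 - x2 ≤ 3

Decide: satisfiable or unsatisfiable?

Unsatisfiable

From constraints 6 and 7, x3 = x5 = x1, so x3 = x1. But constraint 2 says x3 ≠ x1. Contradiction.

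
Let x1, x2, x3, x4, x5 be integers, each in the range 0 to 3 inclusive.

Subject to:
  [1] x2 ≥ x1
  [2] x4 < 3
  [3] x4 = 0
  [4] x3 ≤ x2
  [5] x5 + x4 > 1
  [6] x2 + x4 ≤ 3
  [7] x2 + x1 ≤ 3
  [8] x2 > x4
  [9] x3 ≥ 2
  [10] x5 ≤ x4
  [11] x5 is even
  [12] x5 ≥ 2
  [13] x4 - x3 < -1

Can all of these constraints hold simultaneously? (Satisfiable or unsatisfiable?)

Unsatisfiable

From constraints 4 and 9: x2 ≥ x3 ≥ 2. From constraints 10 and 12: x4 ≥ x5 ≥ 2. Hence x2 + x4 ≥ 4. But constraint 6 requires x2 + x4 ≤ 3, and 3 < 4. Contradiction.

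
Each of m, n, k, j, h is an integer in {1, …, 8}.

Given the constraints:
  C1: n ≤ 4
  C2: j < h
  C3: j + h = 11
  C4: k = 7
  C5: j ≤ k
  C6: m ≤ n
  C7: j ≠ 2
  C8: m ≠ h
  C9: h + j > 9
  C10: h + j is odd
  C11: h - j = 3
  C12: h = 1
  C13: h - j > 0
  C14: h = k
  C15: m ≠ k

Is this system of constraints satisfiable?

Unsatisfiable

Constraint 12 fixes h = 1 and constraint 4 fixes k = 7, but constraint 14 requires h = k. Since 1 ≠ 7, contradiction.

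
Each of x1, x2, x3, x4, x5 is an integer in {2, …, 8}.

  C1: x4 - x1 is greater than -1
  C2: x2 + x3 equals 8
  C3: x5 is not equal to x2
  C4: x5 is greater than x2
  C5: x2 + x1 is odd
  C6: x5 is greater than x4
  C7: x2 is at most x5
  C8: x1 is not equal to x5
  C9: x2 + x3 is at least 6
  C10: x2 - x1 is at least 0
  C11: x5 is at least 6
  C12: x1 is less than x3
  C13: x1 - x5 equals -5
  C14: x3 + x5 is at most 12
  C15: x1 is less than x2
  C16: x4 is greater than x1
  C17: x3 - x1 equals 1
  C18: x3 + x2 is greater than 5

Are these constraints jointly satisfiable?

Setting (x1, x2, x3, x4, x5) = (2, 5, 3, 4, 7) satisfies everything: constraint 1: x4 - x1 = 2; constraint 2: x2 + x3 = 8; constraint 9: x2 + x3 = 8, and the others follow.

Satisfiable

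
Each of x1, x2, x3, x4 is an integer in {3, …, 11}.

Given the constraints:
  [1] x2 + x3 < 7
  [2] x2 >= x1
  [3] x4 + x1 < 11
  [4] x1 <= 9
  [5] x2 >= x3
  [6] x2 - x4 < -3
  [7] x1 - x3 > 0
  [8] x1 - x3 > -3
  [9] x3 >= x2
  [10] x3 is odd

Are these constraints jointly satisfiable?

Unsatisfiable

Constraints 2, 7, and 9 give x1 ≤ x2, x2 ≤ x3, x3 < x1. Chaining: x1 ≤ x2 ≤ x3 < x1, which forces x1 < x1 — impossible.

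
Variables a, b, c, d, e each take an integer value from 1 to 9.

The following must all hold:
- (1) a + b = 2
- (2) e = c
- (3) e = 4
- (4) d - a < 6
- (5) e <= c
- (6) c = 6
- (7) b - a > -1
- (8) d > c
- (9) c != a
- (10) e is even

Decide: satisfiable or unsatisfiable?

Unsatisfiable

Constraint 3 fixes e = 4 and constraint 6 fixes c = 6, but constraint 2 requires e = c. Since 4 ≠ 6, contradiction.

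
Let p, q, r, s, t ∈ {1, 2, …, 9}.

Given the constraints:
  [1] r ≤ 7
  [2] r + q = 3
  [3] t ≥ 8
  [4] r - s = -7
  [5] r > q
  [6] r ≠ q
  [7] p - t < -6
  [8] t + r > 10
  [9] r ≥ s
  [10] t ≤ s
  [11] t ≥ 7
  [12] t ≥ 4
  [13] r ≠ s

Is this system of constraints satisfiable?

From constraints 3 and 10: s ≥ t and t ≥ 8, so s ≥ 8. From constraints 1 and 9: s ≤ r and r ≤ 7, so s ≤ 7. But 7 < 8, so no value of s works.

Unsatisfiable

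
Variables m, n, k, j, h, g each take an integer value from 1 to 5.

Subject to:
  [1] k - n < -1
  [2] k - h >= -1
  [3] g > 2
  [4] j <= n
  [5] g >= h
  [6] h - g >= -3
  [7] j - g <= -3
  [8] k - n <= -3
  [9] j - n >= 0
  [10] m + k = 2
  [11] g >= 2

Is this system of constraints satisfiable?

Constraints 2, 6, 7, 8, and 9 give h − g ≥ -3, g − j ≥ 3, j − n ≥ 0, n − k ≥ 3, k − h ≥ -1.
Adding all 5 inequalities: the left sides telescope to 0, and the right sides sum to (-3) + 3 + 0 + 3 + (-1) = 2. So 0 ≥ 2, which is false.

Unsatisfiable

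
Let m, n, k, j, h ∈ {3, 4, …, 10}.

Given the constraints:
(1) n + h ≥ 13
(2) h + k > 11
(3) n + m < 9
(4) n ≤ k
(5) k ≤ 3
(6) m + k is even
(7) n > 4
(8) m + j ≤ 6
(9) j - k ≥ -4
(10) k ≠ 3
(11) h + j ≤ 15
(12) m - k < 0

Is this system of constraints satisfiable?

From constraint 7: n ≥ 5. From constraints 4 and 5: n ≤ k and k ≤ 3, so n ≤ 3. But 3 < 5, so no value of n works.

Unsatisfiable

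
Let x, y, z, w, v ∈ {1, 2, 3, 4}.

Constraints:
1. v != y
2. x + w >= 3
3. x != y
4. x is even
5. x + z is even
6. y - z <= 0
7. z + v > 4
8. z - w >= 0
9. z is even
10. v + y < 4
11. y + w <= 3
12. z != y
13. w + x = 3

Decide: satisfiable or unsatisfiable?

Try x = 2, y = 1, z = 4, w = 1, v = 2.
Check constraint 2: x + w = 3; constraint 6: y - z = -3. The remaining constraints are straightforward to verify.

Satisfiable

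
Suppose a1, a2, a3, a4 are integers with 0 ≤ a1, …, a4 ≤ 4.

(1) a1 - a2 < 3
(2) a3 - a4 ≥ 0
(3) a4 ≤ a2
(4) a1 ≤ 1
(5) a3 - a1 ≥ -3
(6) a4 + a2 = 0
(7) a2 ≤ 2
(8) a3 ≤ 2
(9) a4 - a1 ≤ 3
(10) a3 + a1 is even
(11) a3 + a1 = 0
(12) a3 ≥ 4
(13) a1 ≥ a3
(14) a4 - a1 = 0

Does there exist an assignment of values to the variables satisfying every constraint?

From constraint 12: a3 ≥ 4. From constraints 4 and 13: a3 ≤ a1 and a1 ≤ 1, so a3 ≤ 1. But 1 < 4, so no value of a3 works.

Unsatisfiable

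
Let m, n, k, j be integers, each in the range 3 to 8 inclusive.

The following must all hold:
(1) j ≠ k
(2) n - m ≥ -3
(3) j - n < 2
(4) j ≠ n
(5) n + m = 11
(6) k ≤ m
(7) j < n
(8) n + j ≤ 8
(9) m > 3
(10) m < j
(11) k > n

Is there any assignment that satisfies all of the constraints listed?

Constraints 6, 7, 10, and 11 give n < k, k ≤ m, m < j, j < n. Chaining: n < k ≤ m < j < n, which forces n < n — impossible.

Unsatisfiable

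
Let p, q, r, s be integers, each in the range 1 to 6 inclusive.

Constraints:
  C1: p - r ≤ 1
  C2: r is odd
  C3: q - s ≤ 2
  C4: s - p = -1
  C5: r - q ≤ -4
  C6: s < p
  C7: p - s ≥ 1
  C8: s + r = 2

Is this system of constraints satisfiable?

Constraints 1, 3, 5, and 7 give q − r ≥ 4, r − p ≥ -1, p − s ≥ 1, s − q ≥ -2.
Adding all 4 inequalities: the left sides telescope to 0, and the right sides sum to 4 + (-1) + 1 + (-2) = 2. So 0 ≥ 2, which is false.

Unsatisfiable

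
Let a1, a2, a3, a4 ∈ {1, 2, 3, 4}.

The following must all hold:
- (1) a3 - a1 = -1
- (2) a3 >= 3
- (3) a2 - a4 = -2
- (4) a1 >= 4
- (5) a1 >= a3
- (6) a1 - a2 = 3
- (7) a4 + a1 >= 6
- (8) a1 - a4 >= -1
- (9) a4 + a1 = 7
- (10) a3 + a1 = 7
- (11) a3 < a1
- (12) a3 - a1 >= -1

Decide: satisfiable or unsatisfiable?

Try a1 = 4, a2 = 1, a3 = 3, a4 = 3.
Check constraint 1: a3 - a1 = -1; constraint 3: a2 - a4 = -2. The remaining constraints are straightforward to verify.

Satisfiable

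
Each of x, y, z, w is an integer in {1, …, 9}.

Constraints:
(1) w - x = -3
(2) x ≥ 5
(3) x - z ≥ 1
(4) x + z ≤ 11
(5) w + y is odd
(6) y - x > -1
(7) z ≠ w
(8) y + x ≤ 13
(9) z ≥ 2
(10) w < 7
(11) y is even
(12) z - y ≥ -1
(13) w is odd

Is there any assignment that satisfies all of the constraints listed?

Satisfiable

Take x = 6, y = 6, z = 5, w = 3. Then constraint 1: w - x = -3; constraint 3: x - z = 1, and every other listed constraint is also met.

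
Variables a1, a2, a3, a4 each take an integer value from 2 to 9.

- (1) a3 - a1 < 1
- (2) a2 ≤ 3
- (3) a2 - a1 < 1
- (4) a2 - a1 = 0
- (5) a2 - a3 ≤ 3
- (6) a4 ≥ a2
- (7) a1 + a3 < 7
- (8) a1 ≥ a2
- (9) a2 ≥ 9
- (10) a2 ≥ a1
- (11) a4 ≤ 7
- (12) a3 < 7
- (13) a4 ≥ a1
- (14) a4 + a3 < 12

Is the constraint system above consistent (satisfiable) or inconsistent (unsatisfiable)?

From constraints 6 and 9: a4 ≥ a2 and a2 ≥ 9, so a4 ≥ 9. From constraint 11: a4 ≤ 7. But 7 < 9, so no value of a4 works.

Unsatisfiable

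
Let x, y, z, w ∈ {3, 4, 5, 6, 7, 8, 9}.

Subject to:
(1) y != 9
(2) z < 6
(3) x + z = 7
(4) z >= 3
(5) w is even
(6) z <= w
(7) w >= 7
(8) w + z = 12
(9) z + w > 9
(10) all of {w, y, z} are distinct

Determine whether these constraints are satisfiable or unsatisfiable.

Take x = 3, y = 3, z = 4, w = 8. Then constraint 3: x + z = 7; constraint 8: w + z = 12, and every other listed constraint is also met.

Satisfiable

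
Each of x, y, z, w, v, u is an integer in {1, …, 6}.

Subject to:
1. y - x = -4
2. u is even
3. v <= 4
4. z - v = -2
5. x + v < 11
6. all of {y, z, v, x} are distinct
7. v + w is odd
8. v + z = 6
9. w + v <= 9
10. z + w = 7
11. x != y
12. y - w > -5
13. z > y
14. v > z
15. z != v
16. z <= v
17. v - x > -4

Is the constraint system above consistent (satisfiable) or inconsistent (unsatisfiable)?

Satisfiable

The assignment x = 5, y = 1, z = 2, w = 5, v = 4, u = 2 works:
  constraint 1 holds since y - x = -4.
  constraint 4 holds since z - v = -2.
The rest check out directly.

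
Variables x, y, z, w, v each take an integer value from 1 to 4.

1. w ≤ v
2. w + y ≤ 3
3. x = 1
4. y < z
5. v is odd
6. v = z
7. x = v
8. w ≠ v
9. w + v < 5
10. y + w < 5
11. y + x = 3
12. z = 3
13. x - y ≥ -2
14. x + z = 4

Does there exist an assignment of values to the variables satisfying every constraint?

Constraint 3 fixes x = 1 and constraint 12 fixes z = 3. Constraints 6 and 7 give x = v = z, so x = z. But 1 ≠ 3 — contradiction.

Unsatisfiable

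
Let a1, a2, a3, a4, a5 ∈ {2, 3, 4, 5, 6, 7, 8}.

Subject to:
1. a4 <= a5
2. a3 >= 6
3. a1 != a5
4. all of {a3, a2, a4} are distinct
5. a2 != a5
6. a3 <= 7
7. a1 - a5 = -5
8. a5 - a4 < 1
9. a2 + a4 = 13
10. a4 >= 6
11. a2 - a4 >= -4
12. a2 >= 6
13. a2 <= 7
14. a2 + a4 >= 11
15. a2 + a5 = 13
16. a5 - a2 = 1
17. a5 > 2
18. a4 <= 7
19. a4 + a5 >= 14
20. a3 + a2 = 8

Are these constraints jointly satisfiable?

Unsatisfiable

Constraints 2, 6, 10, 12, 13, and 18 confine each of a3, a2, a4 to the 2 values {6, 7}.
Constraint 4 requires all 3 of them to be distinct, but only 2 values are available — impossible by the pigeonhole principle.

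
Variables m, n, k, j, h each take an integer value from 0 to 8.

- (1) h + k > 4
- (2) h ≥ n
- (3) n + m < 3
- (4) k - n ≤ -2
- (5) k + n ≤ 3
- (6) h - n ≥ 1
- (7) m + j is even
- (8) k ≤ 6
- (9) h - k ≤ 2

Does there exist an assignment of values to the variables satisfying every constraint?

Unsatisfiable

Constraints 4, 6, and 9 give h − n ≥ 1, n − k ≥ 2, k − h ≥ -2.
Adding all 3 inequalities: the left sides telescope to 0, and the right sides sum to 1 + 2 + (-2) = 1. So 0 ≥ 1, which is false.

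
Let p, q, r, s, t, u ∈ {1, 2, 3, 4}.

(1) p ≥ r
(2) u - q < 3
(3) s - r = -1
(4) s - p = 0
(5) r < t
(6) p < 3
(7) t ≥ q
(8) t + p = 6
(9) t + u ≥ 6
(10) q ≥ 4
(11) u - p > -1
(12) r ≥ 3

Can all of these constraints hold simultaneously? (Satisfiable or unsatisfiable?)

From constraints 7 and 10: t ≥ q ≥ 4. From constraints 1 and 12: p ≥ r ≥ 3. Hence t + p ≥ 7. But constraint 8 requires t + p = 6, and 6 < 7. Contradiction.

Unsatisfiable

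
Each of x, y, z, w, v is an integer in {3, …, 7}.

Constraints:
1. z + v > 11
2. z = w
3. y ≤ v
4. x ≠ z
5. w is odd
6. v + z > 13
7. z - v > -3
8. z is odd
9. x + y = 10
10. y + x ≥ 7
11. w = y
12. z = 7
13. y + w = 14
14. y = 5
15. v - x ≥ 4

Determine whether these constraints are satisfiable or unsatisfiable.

Constraint 12 fixes z = 7 and constraint 14 fixes y = 5. Constraints 2 and 11 give z = w = y, so z = y. But 7 ≠ 5 — contradiction.

Unsatisfiable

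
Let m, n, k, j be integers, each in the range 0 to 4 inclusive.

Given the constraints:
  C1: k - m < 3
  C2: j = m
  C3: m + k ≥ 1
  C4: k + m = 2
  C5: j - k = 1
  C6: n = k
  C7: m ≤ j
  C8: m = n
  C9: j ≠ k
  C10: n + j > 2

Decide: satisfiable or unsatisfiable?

Unsatisfiable

From constraints 2, 6, and 8, j = m = n = k, so j = k. But constraint 9 says j ≠ k. Contradiction.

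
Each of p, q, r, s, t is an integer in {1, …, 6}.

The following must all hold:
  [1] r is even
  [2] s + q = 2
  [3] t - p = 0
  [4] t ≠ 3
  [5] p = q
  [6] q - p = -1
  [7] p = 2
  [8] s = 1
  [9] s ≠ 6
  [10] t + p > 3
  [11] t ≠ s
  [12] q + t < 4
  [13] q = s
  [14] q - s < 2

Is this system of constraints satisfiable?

Unsatisfiable

Constraint 7 fixes p = 2 and constraint 8 fixes s = 1. Constraints 5 and 13 give p = q = s, so p = s. But 2 ≠ 1 — contradiction.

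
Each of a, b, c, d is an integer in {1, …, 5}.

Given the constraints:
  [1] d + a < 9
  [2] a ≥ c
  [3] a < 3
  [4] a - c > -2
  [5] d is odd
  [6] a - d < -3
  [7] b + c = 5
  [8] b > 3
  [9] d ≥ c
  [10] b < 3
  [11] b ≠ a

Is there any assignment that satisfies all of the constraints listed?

Unsatisfiable

From constraint 8: b ≥ 4. From constraint 10: b ≤ 2. But 2 < 4, so no value of b works.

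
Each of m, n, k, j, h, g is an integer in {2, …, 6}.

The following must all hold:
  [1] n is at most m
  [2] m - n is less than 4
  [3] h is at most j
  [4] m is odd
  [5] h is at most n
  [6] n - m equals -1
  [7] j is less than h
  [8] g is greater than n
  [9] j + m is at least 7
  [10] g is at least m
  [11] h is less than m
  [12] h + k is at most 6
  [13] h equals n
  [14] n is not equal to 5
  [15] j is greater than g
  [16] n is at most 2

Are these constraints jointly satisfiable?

Constraints 7, 10, 11, and 15 give h < m, m ≤ g, g < j, j < h. Chaining: h < m ≤ g < j < h, which forces h < h — impossible.

Unsatisfiable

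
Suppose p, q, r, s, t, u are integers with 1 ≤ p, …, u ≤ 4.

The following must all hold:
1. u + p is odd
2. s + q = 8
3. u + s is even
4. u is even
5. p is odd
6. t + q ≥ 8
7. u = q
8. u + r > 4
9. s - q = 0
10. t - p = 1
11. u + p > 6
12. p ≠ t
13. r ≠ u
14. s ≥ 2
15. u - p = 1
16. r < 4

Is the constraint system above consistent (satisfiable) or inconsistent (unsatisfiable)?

Try p = 3, q = 4, r = 1, s = 4, t = 4, u = 4.
Check constraint 2: s + q = 8; constraint 6: t + q = 8; constraint 8: u + r = 5. The remaining constraints are straightforward to verify.

Satisfiable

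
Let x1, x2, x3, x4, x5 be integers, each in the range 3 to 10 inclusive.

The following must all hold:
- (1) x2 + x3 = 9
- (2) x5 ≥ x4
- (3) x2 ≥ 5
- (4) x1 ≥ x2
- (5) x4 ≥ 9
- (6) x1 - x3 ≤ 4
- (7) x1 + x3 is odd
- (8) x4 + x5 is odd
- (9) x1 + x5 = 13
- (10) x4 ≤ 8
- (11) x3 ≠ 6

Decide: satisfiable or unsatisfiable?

Unsatisfiable

From constraints 3 and 4: x1 ≥ x2 ≥ 5. From constraints 2 and 5: x5 ≥ x4 ≥ 9. Hence x1 + x5 ≥ 14. But constraint 9 requires x1 + x5 = 13, and 13 < 14. Contradiction.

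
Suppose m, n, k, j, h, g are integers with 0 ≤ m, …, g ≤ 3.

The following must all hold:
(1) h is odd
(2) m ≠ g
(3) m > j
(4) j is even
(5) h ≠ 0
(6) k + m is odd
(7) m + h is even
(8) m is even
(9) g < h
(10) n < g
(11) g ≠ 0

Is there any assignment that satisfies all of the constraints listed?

Constraint 8 makes m even and constraint 1 makes h odd, so m + h must be odd. Constraint 7 says m + h is even — contradiction.

Unsatisfiable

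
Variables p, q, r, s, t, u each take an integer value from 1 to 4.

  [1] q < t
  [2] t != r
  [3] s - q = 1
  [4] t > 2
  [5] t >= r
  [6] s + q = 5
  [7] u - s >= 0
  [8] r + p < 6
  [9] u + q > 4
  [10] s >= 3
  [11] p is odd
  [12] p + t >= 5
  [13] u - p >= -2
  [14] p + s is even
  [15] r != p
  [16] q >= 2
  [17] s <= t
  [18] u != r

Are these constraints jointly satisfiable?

Take p = 3, q = 2, r = 2, s = 3, t = 3, u = 3. Then constraint 3: s - q = 1; constraint 6: s + q = 5; constraint 7: u - s = 0, and every other listed constraint is also met.

Satisfiable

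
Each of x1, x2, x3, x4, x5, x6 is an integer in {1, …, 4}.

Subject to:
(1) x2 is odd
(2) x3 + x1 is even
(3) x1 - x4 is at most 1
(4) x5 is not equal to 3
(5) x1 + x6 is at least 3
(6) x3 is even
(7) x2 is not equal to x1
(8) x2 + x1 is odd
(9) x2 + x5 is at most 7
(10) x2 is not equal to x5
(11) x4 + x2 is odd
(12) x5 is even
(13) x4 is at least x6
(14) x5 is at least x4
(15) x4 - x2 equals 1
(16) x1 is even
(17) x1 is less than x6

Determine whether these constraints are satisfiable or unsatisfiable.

Satisfiable

Try x1 = 2, x2 = 3, x3 = 2, x4 = 4, x5 = 4, x6 = 3.
Check constraint 3: x1 - x4 = -2; constraint 5: x1 + x6 = 5. The remaining constraints are straightforward to verify.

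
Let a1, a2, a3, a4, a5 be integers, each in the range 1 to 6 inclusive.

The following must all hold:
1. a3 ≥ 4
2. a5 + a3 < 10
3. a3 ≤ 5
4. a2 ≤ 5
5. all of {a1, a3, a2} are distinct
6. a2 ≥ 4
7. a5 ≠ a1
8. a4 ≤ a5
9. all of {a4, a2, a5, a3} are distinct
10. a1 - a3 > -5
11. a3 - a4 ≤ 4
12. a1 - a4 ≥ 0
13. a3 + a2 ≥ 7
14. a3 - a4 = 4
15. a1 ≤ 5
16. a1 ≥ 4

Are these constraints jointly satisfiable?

Unsatisfiable

Constraints 1, 3, 4, 6, 15, and 16 confine each of a1, a3, a2 to the 2 values {4, 5}.
Constraint 5 requires all 3 of them to be distinct, but only 2 values are available — impossible by the pigeonhole principle.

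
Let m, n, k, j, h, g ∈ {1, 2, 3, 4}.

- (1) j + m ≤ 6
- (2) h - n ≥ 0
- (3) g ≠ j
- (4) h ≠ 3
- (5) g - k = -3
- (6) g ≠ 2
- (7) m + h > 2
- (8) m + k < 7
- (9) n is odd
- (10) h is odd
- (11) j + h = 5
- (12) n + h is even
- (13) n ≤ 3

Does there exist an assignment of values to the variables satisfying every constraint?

Satisfiable

Take m = 2, n = 1, k = 4, j = 4, h = 1, g = 1. Then constraint 1: j + m = 6; constraint 2: h - n = 0; constraint 5: g - k = -3, and every other listed constraint is also met.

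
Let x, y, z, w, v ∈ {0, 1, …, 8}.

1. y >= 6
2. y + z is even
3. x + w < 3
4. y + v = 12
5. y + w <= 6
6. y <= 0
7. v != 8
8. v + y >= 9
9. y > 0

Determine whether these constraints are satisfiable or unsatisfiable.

From constraint 1: y ≥ 6. From constraint 6: y ≤ 0. But 0 < 6, so no value of y works.

Unsatisfiable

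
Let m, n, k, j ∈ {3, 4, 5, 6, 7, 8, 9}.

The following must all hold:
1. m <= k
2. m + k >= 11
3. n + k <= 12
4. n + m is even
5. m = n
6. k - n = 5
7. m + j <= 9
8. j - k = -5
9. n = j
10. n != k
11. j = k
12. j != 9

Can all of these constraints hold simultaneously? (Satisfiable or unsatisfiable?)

From constraints 9 and 11, n = j = k, so n = k. But constraint 10 says n ≠ k. Contradiction.

Unsatisfiable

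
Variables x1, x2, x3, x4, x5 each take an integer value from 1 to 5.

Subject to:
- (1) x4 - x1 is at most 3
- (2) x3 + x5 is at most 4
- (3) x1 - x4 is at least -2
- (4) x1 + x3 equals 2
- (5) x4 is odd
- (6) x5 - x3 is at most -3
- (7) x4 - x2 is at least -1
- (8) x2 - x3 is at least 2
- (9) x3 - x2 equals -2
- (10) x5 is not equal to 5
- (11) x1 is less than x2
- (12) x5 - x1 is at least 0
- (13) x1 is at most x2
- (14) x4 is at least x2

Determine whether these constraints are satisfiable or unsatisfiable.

Unsatisfiable

Constraints 1, 6, 7, 8, and 12 give x4 − x2 ≥ -1, x2 − x3 ≥ 2, x3 − x5 ≥ 3, x5 − x1 ≥ 0, x1 − x4 ≥ -3.
Adding all 5 inequalities: the left sides telescope to 0, and the right sides sum to (-1) + 2 + 3 + 0 + (-3) = 1. So 0 ≥ 1, which is false.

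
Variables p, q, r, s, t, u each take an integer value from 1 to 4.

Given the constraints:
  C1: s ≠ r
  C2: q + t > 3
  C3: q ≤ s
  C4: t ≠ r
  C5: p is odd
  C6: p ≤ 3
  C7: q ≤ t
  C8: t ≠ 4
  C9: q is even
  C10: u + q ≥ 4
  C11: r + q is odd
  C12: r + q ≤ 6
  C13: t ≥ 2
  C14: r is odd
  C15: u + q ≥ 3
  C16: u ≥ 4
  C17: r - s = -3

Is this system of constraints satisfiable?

Satisfiable

One satisfying assignment is p = 1, q = 2, r = 1, s = 4, t = 2, u = 4.
For the less obvious constraints — constraint 2: q + t = 4; constraint 10: u + q = 6; constraint 12: r + q = 3 — and the others hold by inspection.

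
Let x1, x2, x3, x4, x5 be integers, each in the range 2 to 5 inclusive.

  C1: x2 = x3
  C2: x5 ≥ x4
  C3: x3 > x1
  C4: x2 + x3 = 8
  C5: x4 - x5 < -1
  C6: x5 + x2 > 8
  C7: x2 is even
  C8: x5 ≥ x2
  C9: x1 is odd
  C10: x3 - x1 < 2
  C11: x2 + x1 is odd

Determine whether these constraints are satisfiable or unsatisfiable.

One satisfying assignment is x1 = 3, x2 = 4, x3 = 4, x4 = 3, x5 = 5.
For the less obvious constraints — constraint 4: x2 + x3 = 8; constraint 5: x4 - x5 = -2; constraint 6: x5 + x2 = 9 — and the others hold by inspection.

Satisfiable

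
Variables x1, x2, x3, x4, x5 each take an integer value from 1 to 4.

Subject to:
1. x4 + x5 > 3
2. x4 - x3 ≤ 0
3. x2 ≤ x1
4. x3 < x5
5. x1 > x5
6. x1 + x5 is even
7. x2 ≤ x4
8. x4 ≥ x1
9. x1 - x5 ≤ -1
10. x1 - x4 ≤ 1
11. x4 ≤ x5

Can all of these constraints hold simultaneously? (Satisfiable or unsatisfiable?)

Unsatisfiable

Constraints 2, 4, 5, and 8 give x1 ≤ x4, x4 ≤ x3, x3 < x5, x5 < x1. Chaining: x1 ≤ x4 ≤ x3 < x5 < x1, which forces x1 < x1 — impossible.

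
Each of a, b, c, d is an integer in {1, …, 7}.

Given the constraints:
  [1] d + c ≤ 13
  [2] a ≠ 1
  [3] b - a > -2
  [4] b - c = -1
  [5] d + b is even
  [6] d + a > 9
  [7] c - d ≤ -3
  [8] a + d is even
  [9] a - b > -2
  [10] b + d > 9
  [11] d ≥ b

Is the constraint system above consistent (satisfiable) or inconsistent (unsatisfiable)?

One satisfying assignment is a = 3, b = 3, c = 4, d = 7.
For the less obvious constraints — constraint 1: d + c = 11; constraint 3: b - a = 0; constraint 4: b - c = -1 — and the others hold by inspection.

Satisfiable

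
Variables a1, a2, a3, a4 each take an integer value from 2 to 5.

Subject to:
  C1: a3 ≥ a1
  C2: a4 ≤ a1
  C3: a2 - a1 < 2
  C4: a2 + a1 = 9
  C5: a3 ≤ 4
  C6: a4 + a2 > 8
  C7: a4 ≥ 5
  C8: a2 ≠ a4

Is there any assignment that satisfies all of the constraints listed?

From constraints 2 and 7: a1 ≥ a4 and a4 ≥ 5, so a1 ≥ 5. From constraints 1 and 5: a1 ≤ a3 and a3 ≤ 4, so a1 ≤ 4. But 4 < 5, so no value of a1 works.

Unsatisfiable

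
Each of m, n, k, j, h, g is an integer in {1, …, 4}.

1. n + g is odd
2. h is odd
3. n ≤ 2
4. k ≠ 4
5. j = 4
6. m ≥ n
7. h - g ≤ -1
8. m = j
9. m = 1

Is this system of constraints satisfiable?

Unsatisfiable

Constraint 9 fixes m = 1 and constraint 5 fixes j = 4, but constraint 8 requires m = j. Since 1 ≠ 4, contradiction.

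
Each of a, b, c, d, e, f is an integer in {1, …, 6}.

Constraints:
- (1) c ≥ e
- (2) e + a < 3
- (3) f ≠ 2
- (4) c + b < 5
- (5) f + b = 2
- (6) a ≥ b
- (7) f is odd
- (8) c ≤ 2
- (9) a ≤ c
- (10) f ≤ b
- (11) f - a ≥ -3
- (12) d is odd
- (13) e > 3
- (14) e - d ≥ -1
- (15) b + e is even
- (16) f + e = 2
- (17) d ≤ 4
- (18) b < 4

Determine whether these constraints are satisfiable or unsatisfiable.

Unsatisfiable

From constraint 13: e ≥ 4. From constraints 1 and 8: e ≤ c and c ≤ 2, so e ≤ 2. But 2 < 4, so no value of e works.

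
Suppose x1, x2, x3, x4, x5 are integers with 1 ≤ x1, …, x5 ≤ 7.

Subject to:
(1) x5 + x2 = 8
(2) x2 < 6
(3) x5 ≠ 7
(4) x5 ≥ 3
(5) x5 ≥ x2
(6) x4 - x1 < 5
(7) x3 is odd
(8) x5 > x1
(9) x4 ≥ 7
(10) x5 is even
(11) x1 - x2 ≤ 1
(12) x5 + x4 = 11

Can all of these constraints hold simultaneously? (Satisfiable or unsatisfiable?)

Satisfiable

Take x1 = 3, x2 = 4, x3 = 3, x4 = 7, x5 = 4. Then constraint 1: x5 + x2 = 8; constraint 6: x4 - x1 = 4, and every other listed constraint is also met.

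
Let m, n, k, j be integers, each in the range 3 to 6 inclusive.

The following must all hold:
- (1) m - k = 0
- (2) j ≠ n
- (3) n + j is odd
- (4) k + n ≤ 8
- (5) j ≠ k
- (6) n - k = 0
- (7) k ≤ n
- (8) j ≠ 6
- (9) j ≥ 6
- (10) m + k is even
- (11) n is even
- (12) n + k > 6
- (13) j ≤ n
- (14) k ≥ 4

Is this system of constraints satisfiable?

Unsatisfiable

From constraint 14: k ≥ 4. From constraints 9 and 13: n ≥ j ≥ 6. Hence k + n ≥ 10. But constraint 4 requires k + n ≤ 8, and 8 < 10. Contradiction.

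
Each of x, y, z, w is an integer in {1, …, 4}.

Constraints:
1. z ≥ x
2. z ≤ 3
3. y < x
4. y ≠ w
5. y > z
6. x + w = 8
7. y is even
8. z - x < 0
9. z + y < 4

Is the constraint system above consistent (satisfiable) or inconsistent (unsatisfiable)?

Unsatisfiable

Constraints 1, 3, and 5 give x ≤ z, z < y, y < x. Chaining: x ≤ z < y < x, which forces x < x — impossible.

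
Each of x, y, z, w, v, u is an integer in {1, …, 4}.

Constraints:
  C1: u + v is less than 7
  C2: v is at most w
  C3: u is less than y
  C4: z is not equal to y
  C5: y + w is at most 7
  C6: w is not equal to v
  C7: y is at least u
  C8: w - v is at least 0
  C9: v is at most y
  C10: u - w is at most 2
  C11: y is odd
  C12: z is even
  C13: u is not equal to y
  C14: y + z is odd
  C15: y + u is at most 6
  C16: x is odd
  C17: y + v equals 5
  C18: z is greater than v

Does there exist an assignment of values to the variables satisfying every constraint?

Satisfiable

The assignment x = 1, y = 3, z = 4, w = 3, v = 2, u = 2 works:
  constraint 1 holds since u + v = 4.
  constraint 5 holds since y + w = 6.
The rest check out directly.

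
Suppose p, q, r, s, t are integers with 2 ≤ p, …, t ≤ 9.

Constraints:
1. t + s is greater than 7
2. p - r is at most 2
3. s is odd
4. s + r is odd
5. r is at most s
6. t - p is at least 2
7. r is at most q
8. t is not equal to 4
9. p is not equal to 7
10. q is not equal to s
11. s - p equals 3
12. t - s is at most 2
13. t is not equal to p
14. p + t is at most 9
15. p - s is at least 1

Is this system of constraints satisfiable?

Unsatisfiable

Constraints 6, 12, and 15 give p − s ≥ 1, s − t ≥ -2, t − p ≥ 2.
Adding all 3 inequalities: the left sides telescope to 0, and the right sides sum to 1 + (-2) + 2 = 1. So 0 ≥ 1, which is false.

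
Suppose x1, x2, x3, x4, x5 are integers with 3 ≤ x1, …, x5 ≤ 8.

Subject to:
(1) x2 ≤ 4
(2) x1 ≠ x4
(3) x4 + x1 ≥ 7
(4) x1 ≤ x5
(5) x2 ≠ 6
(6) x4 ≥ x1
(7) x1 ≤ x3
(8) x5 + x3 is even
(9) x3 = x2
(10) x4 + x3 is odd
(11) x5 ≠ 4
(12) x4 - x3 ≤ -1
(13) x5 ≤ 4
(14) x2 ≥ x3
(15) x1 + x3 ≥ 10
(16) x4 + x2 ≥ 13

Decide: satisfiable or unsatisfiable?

Unsatisfiable

From constraints 4 and 13: x1 ≤ x5 ≤ 4. From constraints 1 and 14: x3 ≤ x2 ≤ 4. Hence x1 + x3 ≤ 8. But constraint 15 requires x1 + x3 ≥ 10, and 10 > 8. Contradiction.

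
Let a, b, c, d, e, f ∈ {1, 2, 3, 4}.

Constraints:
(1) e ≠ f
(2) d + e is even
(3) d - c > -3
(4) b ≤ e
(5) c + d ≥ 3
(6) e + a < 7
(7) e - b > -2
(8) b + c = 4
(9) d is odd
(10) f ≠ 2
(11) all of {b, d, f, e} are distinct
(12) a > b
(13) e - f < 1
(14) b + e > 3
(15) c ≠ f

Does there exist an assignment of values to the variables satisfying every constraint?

Try a = 3, b = 2, c = 2, d = 1, e = 3, f = 4.
Check constraint 3: d - c = -1; constraint 5: c + d = 3. The remaining constraints are straightforward to verify.

Satisfiable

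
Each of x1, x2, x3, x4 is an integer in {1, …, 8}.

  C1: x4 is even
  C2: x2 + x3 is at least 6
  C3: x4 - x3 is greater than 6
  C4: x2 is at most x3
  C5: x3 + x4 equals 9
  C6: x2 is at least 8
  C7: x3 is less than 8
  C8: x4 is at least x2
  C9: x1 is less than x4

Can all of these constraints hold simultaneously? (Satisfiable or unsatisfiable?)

From constraints 4 and 6: x3 ≥ x2 and x2 ≥ 8, so x3 ≥ 8. From constraint 7: x3 ≤ 7. But 7 < 8, so no value of x3 works.

Unsatisfiable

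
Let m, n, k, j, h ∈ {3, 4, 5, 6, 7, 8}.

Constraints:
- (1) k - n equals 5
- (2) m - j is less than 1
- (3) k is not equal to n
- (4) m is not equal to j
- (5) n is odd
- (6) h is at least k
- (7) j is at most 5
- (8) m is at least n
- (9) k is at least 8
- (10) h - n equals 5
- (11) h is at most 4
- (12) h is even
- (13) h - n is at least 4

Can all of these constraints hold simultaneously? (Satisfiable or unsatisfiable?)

Unsatisfiable

From constraint 9: k ≥ 8. From constraints 6 and 11: k ≤ h and h ≤ 4, so k ≤ 4. But 4 < 8, so no value of k works.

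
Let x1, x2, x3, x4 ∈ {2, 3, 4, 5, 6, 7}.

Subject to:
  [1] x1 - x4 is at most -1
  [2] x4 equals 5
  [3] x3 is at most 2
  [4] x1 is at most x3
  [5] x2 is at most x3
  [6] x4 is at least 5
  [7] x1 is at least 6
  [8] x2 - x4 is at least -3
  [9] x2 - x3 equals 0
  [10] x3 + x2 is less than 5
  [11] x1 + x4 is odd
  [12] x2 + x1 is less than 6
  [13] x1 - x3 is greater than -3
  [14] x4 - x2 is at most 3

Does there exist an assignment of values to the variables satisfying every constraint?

From constraint 7: x1 ≥ 6. From constraints 3 and 4: x1 ≤ x3 and x3 ≤ 2, so x1 ≤ 2. But 2 < 6, so no value of x1 works.

Unsatisfiable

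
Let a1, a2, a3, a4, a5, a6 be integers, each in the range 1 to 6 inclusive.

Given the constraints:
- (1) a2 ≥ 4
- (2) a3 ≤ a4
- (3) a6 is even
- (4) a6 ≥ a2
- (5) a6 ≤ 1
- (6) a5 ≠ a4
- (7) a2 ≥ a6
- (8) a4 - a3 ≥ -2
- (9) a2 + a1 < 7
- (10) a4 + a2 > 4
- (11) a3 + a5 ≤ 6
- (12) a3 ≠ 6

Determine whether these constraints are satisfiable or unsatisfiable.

Unsatisfiable

From constraints 1 and 4: a6 ≥ a2 and a2 ≥ 4, so a6 ≥ 4. From constraint 5: a6 ≤ 1. But 1 < 4, so no value of a6 works.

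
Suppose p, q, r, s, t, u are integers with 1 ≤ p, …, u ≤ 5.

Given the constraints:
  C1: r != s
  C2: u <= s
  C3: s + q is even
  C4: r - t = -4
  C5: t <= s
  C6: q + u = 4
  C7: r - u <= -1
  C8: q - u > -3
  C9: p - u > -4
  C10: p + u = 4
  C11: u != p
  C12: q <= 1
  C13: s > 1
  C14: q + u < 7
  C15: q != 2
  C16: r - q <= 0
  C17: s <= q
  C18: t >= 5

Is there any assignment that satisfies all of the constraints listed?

Unsatisfiable

From constraints 5 and 18: s ≥ t and t ≥ 5, so s ≥ 5. From constraints 12 and 17: s ≤ q and q ≤ 1, so s ≤ 1. But 1 < 5, so no value of s works.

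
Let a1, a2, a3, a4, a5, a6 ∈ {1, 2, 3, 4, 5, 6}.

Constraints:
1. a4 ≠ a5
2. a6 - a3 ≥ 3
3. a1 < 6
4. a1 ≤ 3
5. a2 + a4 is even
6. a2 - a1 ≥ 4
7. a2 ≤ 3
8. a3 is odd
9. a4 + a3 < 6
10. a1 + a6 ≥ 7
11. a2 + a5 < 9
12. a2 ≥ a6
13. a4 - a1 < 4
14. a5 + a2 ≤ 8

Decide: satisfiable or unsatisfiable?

Unsatisfiable

From constraint 4: a1 ≤ 3. From constraints 7 and 12: a6 ≤ a2 ≤ 3. Hence a1 + a6 ≤ 6. But constraint 10 requires a1 + a6 ≥ 7, and 7 > 6. Contradiction.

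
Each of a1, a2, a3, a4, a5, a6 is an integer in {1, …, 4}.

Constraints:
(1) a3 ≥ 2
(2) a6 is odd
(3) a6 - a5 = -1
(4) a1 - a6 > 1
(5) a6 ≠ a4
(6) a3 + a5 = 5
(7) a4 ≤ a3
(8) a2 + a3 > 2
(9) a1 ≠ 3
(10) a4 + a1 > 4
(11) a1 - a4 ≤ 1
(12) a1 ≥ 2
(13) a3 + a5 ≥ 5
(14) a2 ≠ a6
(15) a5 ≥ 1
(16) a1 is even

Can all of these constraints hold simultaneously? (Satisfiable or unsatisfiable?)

Setting (a1, a2, a3, a4, a5, a6) = (4, 2, 3, 3, 2, 1) satisfies everything: constraint 3: a6 - a5 = -1; constraint 4: a1 - a6 = 3, and the others follow.

Satisfiable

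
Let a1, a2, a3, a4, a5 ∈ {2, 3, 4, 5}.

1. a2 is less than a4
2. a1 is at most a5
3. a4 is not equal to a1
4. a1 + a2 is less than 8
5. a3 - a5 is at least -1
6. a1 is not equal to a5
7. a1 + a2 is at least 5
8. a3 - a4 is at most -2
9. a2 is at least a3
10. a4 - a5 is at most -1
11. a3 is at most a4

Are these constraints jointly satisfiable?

Unsatisfiable

Constraints 5, 8, and 10 give a3 − a5 ≥ -1, a5 − a4 ≥ 1, a4 − a3 ≥ 2.
Adding all 3 inequalities: the left sides telescope to 0, and the right sides sum to (-1) + 1 + 2 = 2. So 0 ≥ 2, which is false.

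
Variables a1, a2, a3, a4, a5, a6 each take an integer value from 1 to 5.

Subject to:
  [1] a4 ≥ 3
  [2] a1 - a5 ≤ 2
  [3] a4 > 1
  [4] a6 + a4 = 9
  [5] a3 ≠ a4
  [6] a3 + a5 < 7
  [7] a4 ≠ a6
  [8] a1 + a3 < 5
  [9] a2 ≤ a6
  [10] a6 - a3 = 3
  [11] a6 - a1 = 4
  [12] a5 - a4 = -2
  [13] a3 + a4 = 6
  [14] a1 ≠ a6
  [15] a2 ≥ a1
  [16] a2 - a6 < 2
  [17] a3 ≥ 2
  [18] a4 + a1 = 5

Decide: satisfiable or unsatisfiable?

Setting (a1, a2, a3, a4, a5, a6) = (1, 4, 2, 4, 2, 5) satisfies everything: constraint 2: a1 - a5 = -1; constraint 4: a6 + a4 = 9; constraint 6: a3 + a5 = 4, and the others follow.

Satisfiable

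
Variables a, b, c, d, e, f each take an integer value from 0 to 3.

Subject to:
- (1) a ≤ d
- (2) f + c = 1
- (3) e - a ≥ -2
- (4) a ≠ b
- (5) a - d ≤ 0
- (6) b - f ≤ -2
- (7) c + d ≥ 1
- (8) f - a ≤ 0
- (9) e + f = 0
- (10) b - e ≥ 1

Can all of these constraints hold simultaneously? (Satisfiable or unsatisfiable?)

Unsatisfiable

Constraints 3, 6, 8, and 10 give e − a ≥ -2, a − f ≥ 0, f − b ≥ 2, b − e ≥ 1.
Adding all 4 inequalities: the left sides telescope to 0, and the right sides sum to (-2) + 0 + 2 + 1 = 1. So 0 ≥ 1, which is false.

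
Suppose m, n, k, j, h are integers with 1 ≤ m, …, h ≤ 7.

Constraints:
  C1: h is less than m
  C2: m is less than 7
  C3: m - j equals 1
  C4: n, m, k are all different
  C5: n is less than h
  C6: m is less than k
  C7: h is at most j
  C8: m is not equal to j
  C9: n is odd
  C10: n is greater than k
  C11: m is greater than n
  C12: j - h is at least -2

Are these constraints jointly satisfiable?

Unsatisfiable

Constraints 1, 5, 6, and 10 give k < n, n < h, h < m, m < k. Chaining: k < n < h < m < k, which forces k < k — impossible.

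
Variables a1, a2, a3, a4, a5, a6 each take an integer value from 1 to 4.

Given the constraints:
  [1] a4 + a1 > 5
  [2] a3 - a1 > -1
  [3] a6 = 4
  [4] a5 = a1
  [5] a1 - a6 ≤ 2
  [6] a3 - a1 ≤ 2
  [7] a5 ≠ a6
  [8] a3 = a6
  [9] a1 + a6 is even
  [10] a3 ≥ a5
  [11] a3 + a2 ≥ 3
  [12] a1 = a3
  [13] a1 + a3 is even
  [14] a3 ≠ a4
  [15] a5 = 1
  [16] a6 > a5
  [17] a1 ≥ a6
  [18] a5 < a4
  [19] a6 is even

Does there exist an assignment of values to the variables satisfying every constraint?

Constraint 15 fixes a5 = 1 and constraint 3 fixes a6 = 4. Constraints 4, 8, and 12 give a5 = a1 = a3 = a6, so a5 = a6. But 1 ≠ 4 — contradiction.

Unsatisfiable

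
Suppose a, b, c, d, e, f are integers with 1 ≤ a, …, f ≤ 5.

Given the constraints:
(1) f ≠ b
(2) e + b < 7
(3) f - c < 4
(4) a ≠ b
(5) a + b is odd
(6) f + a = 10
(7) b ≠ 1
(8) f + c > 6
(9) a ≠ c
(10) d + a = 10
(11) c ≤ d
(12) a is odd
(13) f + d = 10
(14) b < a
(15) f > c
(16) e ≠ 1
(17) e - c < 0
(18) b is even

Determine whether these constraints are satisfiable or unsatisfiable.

Satisfiable

Try a = 5, b = 2, c = 4, d = 5, e = 3, f = 5.
Check constraint 2: e + b = 5; constraint 3: f - c = 1; constraint 6: f + a = 10. The remaining constraints are straightforward to verify.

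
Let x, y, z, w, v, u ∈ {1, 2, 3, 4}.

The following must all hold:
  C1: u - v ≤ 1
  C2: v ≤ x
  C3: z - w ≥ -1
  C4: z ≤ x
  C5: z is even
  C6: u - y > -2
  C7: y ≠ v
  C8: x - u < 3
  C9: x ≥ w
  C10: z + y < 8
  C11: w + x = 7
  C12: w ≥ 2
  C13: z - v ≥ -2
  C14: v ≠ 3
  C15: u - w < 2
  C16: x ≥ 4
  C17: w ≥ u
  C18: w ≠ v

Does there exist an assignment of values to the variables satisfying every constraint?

Satisfiable

The assignment x = 4, y = 3, z = 2, w = 3, v = 1, u = 2 works:
  constraint 1 holds since u - v = 1.
  constraint 3 holds since z - w = -1.
  constraint 6 holds since u - y = -1.
The rest check out directly.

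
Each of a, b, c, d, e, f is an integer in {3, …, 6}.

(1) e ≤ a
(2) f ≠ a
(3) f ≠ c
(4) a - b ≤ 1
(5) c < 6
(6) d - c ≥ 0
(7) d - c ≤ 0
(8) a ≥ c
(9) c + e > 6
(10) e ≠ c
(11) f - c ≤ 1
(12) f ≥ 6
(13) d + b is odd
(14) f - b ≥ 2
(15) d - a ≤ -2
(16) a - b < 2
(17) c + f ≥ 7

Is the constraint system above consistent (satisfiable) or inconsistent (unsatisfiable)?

Unsatisfiable

Constraints 4, 6, 11, 14, and 15 give d − c ≥ 0, c − f ≥ -1, f − b ≥ 2, b − a ≥ -1, a − d ≥ 2.
Adding all 5 inequalities: the left sides telescope to 0, and the right sides sum to 0 + (-1) + 2 + (-1) + 2 = 2. So 0 ≥ 2, which is false.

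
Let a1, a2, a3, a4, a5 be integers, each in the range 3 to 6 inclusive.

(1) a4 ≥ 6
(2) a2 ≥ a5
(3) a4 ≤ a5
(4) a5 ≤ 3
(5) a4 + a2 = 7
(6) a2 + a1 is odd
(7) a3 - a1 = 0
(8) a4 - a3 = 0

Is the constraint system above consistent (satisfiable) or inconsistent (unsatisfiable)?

Unsatisfiable

From constraints 1 and 3: a5 ≥ a4 and a4 ≥ 6, so a5 ≥ 6. From constraint 4: a5 ≤ 3. But 3 < 6, so no value of a5 works.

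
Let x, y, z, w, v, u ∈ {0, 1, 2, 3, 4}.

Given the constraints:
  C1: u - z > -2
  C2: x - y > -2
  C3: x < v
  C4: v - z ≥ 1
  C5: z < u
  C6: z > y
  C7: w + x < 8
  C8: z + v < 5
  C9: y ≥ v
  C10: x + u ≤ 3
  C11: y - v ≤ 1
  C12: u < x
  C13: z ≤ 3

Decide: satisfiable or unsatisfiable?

Unsatisfiable

Constraints 3, 5, 6, 9, and 12 give x < v, v ≤ y, y < z, z < u, u < x. Chaining: x < v ≤ y < z < u < x, which forces x < x — impossible.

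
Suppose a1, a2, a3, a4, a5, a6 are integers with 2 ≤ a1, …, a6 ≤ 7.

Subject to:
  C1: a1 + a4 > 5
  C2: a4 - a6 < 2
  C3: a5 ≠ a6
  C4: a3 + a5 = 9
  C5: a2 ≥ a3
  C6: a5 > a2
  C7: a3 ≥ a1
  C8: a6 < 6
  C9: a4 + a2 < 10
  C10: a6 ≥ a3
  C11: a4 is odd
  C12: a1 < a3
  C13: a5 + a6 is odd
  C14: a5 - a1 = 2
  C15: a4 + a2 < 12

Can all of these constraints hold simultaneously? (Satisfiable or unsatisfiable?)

The assignment a1 = 3, a2 = 4, a3 = 4, a4 = 5, a5 = 5, a6 = 4 works:
  constraint 1 holds since a1 + a4 = 8.
  constraint 2 holds since a4 - a6 = 1.
  constraint 4 holds since a3 + a5 = 9.
The rest check out directly.

Satisfiable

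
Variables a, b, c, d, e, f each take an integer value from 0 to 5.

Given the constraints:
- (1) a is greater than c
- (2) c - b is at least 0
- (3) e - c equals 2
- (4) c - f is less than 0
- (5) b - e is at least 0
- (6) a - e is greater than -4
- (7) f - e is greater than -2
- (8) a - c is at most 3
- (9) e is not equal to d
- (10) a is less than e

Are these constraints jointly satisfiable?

Unsatisfiable

Constraints 1, 2, 5, and 10 give b ≤ c, c < a, a < e, e ≤ b. Chaining: b ≤ c < a < e ≤ b, which forces b < b — impossible.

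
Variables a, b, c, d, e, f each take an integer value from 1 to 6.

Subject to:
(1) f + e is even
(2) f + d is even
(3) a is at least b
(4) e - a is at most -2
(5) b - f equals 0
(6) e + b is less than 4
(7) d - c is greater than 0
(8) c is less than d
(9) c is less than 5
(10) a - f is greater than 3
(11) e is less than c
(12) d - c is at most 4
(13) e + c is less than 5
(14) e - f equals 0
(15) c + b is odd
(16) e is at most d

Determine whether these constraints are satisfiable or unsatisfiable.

Satisfiable

Try a = 5, b = 1, c = 2, d = 3, e = 1, f = 1.
Check constraint 4: e - a = -4; constraint 5: b - f = 0. The remaining constraints are straightforward to verify.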